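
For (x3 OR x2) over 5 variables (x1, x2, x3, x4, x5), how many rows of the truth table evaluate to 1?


Formula: (x3 OR x2) over 5 vars (32 rows)
Evaluate each row (x1, x2, x3, x4, x5 as bits, MSB first):
  row 0 [00000]: (0 OR 0) -> 0
  row 1 [00001]: (0 OR 0) -> 0
  row 2 [00010]: (0 OR 0) -> 0
  row 3 [00011]: (0 OR 0) -> 0
  row 4 [00100]: (1 OR 0) -> 1
  row 5 [00101]: (1 OR 0) -> 1
  row 6 [00110]: (1 OR 0) -> 1
  row 7 [00111]: (1 OR 0) -> 1
  row 8 [01000]: (0 OR 1) -> 1
  row 9 [01001]: (0 OR 1) -> 1
  row 10 [01010]: (0 OR 1) -> 1
  row 11 [01011]: (0 OR 1) -> 1
  row 12 [01100]: (1 OR 1) -> 1
  row 13 [01101]: (1 OR 1) -> 1
  row 14 [01110]: (1 OR 1) -> 1
  row 15 [01111]: (1 OR 1) -> 1
  row 16 [10000]: (0 OR 0) -> 0
  row 17 [10001]: (0 OR 0) -> 0
  row 18 [10010]: (0 OR 0) -> 0
  row 19 [10011]: (0 OR 0) -> 0
  row 20 [10100]: (1 OR 0) -> 1
  row 21 [10101]: (1 OR 0) -> 1
  row 22 [10110]: (1 OR 0) -> 1
  row 23 [10111]: (1 OR 0) -> 1
  row 24 [11000]: (0 OR 1) -> 1
  row 25 [11001]: (0 OR 1) -> 1
  row 26 [11010]: (0 OR 1) -> 1
  row 27 [11011]: (0 OR 1) -> 1
  row 28 [11100]: (1 OR 1) -> 1
  row 29 [11101]: (1 OR 1) -> 1
  row 30 [11110]: (1 OR 1) -> 1
  row 31 [11111]: (1 OR 1) -> 1
Full result column, 8 rows per line (x1,x2 fixed per line; x3,x4,x5 runs 000..111 left to right):
  rows 0-7 [x1,x2=00]: 00001111  (ones: 4)
  rows 8-15 [x1,x2=01]: 11111111  (ones: 8)
  rows 16-23 [x1,x2=10]: 00001111  (ones: 4)
  rows 24-31 [x1,x2=11]: 11111111  (ones: 8)
Count of 1-rows = 4+8+4+8 = 24

24


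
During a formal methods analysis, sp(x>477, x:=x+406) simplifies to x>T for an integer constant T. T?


Formula: sp(P, x:=E) = exists old_x. (x = E[old_x/x]) AND P[old_x/x] (old_x is the value of x before the assignment; eliminate old_x by solving x = E[old_x/x] for old_x)
Step 1: Precondition P: x>477, i.e. old_x > 477
Step 2: Assignment gives x = old_x + 406, so old_x = x - 406
Step 3: Substitute into P: x - 406 > 477
Step 4: Simplify: x > 477+406 = 883

883


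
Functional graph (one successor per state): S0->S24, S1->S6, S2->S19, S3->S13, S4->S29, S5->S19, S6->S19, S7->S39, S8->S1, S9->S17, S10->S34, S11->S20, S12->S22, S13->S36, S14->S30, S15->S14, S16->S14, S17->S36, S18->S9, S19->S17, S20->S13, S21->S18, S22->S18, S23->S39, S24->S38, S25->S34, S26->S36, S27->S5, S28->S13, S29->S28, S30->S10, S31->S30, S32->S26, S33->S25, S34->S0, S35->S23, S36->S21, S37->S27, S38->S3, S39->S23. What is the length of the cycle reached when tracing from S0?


Trace from S0 until a state repeats:
  S0 -> S24 -> S38 -> S3 -> S13 -> S36 -> S21 -> S18 -> S9 -> S17 -> S36
S36 first seen at step 5, revisited at step 10.
Cycle length = 10 - 5 = 5

5


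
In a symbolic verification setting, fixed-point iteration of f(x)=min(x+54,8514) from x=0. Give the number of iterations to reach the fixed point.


Step 1: x=0, cap=8514, increment=54
Step 2: x grows by 54 each step until capped at 8514; fixed point is x=8514
Step 3: iterations = ceil(8514/54) = 158

158


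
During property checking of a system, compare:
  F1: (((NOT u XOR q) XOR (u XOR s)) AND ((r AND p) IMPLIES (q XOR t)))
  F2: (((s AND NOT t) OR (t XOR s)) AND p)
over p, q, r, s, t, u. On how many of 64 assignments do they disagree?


F1 = (((NOT u XOR q) XOR (u XOR s)) AND ((r AND p) IMPLIES (q XOR t)))
F2 = (((s AND NOT t) OR (t XOR s)) AND p)
Evaluate both on each of 64 rows (bits = p,q,r,s,t,u):
  row 0 [000000]: F1=1 F2=0 (differ) -> 1
  row 1 [000001]: F1=1 F2=0 (differ) -> 1
  row 2 [000010]: F1=1 F2=0 (differ) -> 1
  row 3 [000011]: F1=1 F2=0 (differ) -> 1
  row 4 [000100]: F1=0 F2=0 -> 0
  (every remaining row is evaluated the same way; all 64 results are listed next)
Full result column, 8 rows per line (p,q,r fixed per line; s,t,u runs 000..111 left to right):
  rows 0-7 [p,q,r=000]: 11110000  (ones: 4)
  rows 8-15 [p,q,r=001]: 11110000  (ones: 4)
  rows 16-23 [p,q,r=010]: 00001111  (ones: 4)
  rows 24-31 [p,q,r=011]: 00001111  (ones: 4)
  rows 32-39 [p,q,r=100]: 11001100  (ones: 4)
  rows 40-47 [p,q,r=101]: 00001100  (ones: 2)
  rows 48-55 [p,q,r=110]: 00110011  (ones: 4)
  rows 56-63 [p,q,r=111]: 00110000  (ones: 2)
Disagreements = 4+4+4+4+4+2+4+2 = 28

28


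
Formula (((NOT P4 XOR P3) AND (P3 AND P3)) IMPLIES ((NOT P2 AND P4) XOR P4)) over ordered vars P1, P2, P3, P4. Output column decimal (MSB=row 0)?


Formula: (((NOT P4 XOR P3) AND (P3 AND P3)) IMPLIES ((NOT P2 AND P4) XOR P4)) over P1, P2, P3, P4 (16 rows)
Evaluate each row (bits = P1,P2,P3,P4, MSB first):
  row 0 [0000]: (((NOT 0 XOR 0) AND (0 AND 0)) IMPLIES ((NOT 0 AND 0) XOR 0)) -> 1
  row 1 [0001]: (((NOT 1 XOR 0) AND (0 AND 0)) IMPLIES ((NOT 0 AND 1) XOR 1)) -> 1
  row 2 [0010]: (((NOT 0 XOR 1) AND (1 AND 1)) IMPLIES ((NOT 0 AND 0) XOR 0)) -> 1
  row 3 [0011]: (((NOT 1 XOR 1) AND (1 AND 1)) IMPLIES ((NOT 0 AND 1) XOR 1)) -> 0
  row 4 [0100]: (((NOT 0 XOR 0) AND (0 AND 0)) IMPLIES ((NOT 1 AND 0) XOR 0)) -> 1
  row 5 [0101]: (((NOT 1 XOR 0) AND (0 AND 0)) IMPLIES ((NOT 1 AND 1) XOR 1)) -> 1
  row 6 [0110]: (((NOT 0 XOR 1) AND (1 AND 1)) IMPLIES ((NOT 1 AND 0) XOR 0)) -> 1
  row 7 [0111]: (((NOT 1 XOR 1) AND (1 AND 1)) IMPLIES ((NOT 1 AND 1) XOR 1)) -> 1
  row 8 [1000]: (((NOT 0 XOR 0) AND (0 AND 0)) IMPLIES ((NOT 0 AND 0) XOR 0)) -> 1
  row 9 [1001]: (((NOT 1 XOR 0) AND (0 AND 0)) IMPLIES ((NOT 0 AND 1) XOR 1)) -> 1
  row 10 [1010]: (((NOT 0 XOR 1) AND (1 AND 1)) IMPLIES ((NOT 0 AND 0) XOR 0)) -> 1
  row 11 [1011]: (((NOT 1 XOR 1) AND (1 AND 1)) IMPLIES ((NOT 0 AND 1) XOR 1)) -> 0
  row 12 [1100]: (((NOT 0 XOR 0) AND (0 AND 0)) IMPLIES ((NOT 1 AND 0) XOR 0)) -> 1
  row 13 [1101]: (((NOT 1 XOR 0) AND (0 AND 0)) IMPLIES ((NOT 1 AND 1) XOR 1)) -> 1
  row 14 [1110]: (((NOT 0 XOR 1) AND (1 AND 1)) IMPLIES ((NOT 1 AND 0) XOR 0)) -> 1
  row 15 [1111]: (((NOT 1 XOR 1) AND (1 AND 1)) IMPLIES ((NOT 1 AND 1) XOR 1)) -> 1
Full result column, 4 rows per line (P1,P2 fixed per line; P3,P4 runs 00..11 left to right):
  rows 0-3 [P1,P2=00]: 1110  = hex E
  rows 4-7 [P1,P2=01]: 1111  = hex F
  rows 8-11 [P1,P2=10]: 1110  = hex E
  rows 12-15 [P1,P2=11]: 1111  = hex F
Output column (row 0 .. row 15) = 1110111111101111
Output column grouped in 4s = 1110 1111 1110 1111 = 0xEFEF
Convert to decimal digit by digit (value = value*16 + digit):
  E -> 14
  14*16 + 15 (F) = 239
  239*16 + 14 (E) = 3838
  3838*16 + 15 (F) = 61423
Decimal = 61423

61423


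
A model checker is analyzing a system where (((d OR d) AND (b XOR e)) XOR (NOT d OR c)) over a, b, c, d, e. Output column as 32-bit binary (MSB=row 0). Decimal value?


Formula: (((d OR d) AND (b XOR e)) XOR (NOT d OR c)) over a, b, c, d, e (32 rows)
Evaluate each row (bits = a,b,c,d,e, MSB first):
  row 0 [00000]: (((0 OR 0) AND (0 XOR 0)) XOR (NOT 0 OR 0)) -> 1
  row 1 [00001]: (((0 OR 0) AND (0 XOR 1)) XOR (NOT 0 OR 0)) -> 1
  row 2 [00010]: (((1 OR 1) AND (0 XOR 0)) XOR (NOT 1 OR 0)) -> 0
  row 3 [00011]: (((1 OR 1) AND (0 XOR 1)) XOR (NOT 1 OR 0)) -> 1
  row 4 [00100]: (((0 OR 0) AND (0 XOR 0)) XOR (NOT 0 OR 1)) -> 1
  row 5 [00101]: (((0 OR 0) AND (0 XOR 1)) XOR (NOT 0 OR 1)) -> 1
  row 6 [00110]: (((1 OR 1) AND (0 XOR 0)) XOR (NOT 1 OR 1)) -> 1
  row 7 [00111]: (((1 OR 1) AND (0 XOR 1)) XOR (NOT 1 OR 1)) -> 0
  row 8 [01000]: (((0 OR 0) AND (1 XOR 0)) XOR (NOT 0 OR 0)) -> 1
  row 9 [01001]: (((0 OR 0) AND (1 XOR 1)) XOR (NOT 0 OR 0)) -> 1
  row 10 [01010]: (((1 OR 1) AND (1 XOR 0)) XOR (NOT 1 OR 0)) -> 1
  row 11 [01011]: (((1 OR 1) AND (1 XOR 1)) XOR (NOT 1 OR 0)) -> 0
  row 12 [01100]: (((0 OR 0) AND (1 XOR 0)) XOR (NOT 0 OR 1)) -> 1
  row 13 [01101]: (((0 OR 0) AND (1 XOR 1)) XOR (NOT 0 OR 1)) -> 1
  row 14 [01110]: (((1 OR 1) AND (1 XOR 0)) XOR (NOT 1 OR 1)) -> 0
  row 15 [01111]: (((1 OR 1) AND (1 XOR 1)) XOR (NOT 1 OR 1)) -> 1
  row 16 [10000]: (((0 OR 0) AND (0 XOR 0)) XOR (NOT 0 OR 0)) -> 1
  row 17 [10001]: (((0 OR 0) AND (0 XOR 1)) XOR (NOT 0 OR 0)) -> 1
  row 18 [10010]: (((1 OR 1) AND (0 XOR 0)) XOR (NOT 1 OR 0)) -> 0
  row 19 [10011]: (((1 OR 1) AND (0 XOR 1)) XOR (NOT 1 OR 0)) -> 1
  row 20 [10100]: (((0 OR 0) AND (0 XOR 0)) XOR (NOT 0 OR 1)) -> 1
  row 21 [10101]: (((0 OR 0) AND (0 XOR 1)) XOR (NOT 0 OR 1)) -> 1
  row 22 [10110]: (((1 OR 1) AND (0 XOR 0)) XOR (NOT 1 OR 1)) -> 1
  row 23 [10111]: (((1 OR 1) AND (0 XOR 1)) XOR (NOT 1 OR 1)) -> 0
  row 24 [11000]: (((0 OR 0) AND (1 XOR 0)) XOR (NOT 0 OR 0)) -> 1
  row 25 [11001]: (((0 OR 0) AND (1 XOR 1)) XOR (NOT 0 OR 0)) -> 1
  row 26 [11010]: (((1 OR 1) AND (1 XOR 0)) XOR (NOT 1 OR 0)) -> 1
  row 27 [11011]: (((1 OR 1) AND (1 XOR 1)) XOR (NOT 1 OR 0)) -> 0
  row 28 [11100]: (((0 OR 0) AND (1 XOR 0)) XOR (NOT 0 OR 1)) -> 1
  row 29 [11101]: (((0 OR 0) AND (1 XOR 1)) XOR (NOT 0 OR 1)) -> 1
  row 30 [11110]: (((1 OR 1) AND (1 XOR 0)) XOR (NOT 1 OR 1)) -> 0
  row 31 [11111]: (((1 OR 1) AND (1 XOR 1)) XOR (NOT 1 OR 1)) -> 1
Full result column, 4 rows per line (a,b,c fixed per line; d,e runs 00..11 left to right):
  rows 0-3 [a,b,c=000]: 1101  = hex D
  rows 4-7 [a,b,c=001]: 1110  = hex E
  rows 8-11 [a,b,c=010]: 1110  = hex E
  rows 12-15 [a,b,c=011]: 1101  = hex D
  rows 16-19 [a,b,c=100]: 1101  = hex D
  rows 20-23 [a,b,c=101]: 1110  = hex E
  rows 24-27 [a,b,c=110]: 1110  = hex E
  rows 28-31 [a,b,c=111]: 1101  = hex D
Output column (row 0 .. row 31) = 11011110111011011101111011101101
Output column grouped in 4s = 1101 1110 1110 1101 1101 1110 1110 1101 = 0xDEEDDEED
Convert to decimal digit by digit (value = value*16 + digit):
  D -> 13
  13*16 + 14 (E) = 222
  222*16 + 14 (E) = 3566
  3566*16 + 13 (D) = 57069
  57069*16 + 13 (D) = 913117
  913117*16 + 14 (E) = 14609886
  14609886*16 + 14 (E) = 233758190
  233758190*16 + 13 (D) = 3740131053
Decimal = 3740131053

3740131053


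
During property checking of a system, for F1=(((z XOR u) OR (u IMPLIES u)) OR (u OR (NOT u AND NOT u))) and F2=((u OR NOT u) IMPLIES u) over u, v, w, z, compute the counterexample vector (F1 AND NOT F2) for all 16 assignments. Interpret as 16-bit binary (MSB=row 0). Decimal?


F1 = (((z XOR u) OR (u IMPLIES u)) OR (u OR (NOT u AND NOT u)))
F2 = ((u OR NOT u) IMPLIES u)
Counterexample to F1=>F2 is where F1=1 and F2=0.
Evaluate each row (bits = u,v,w,z, MSB first):
  row 0 [0000]: F1=1 F2=0 -> F1&~F2 -> 1
  row 1 [0001]: F1=1 F2=0 -> F1&~F2 -> 1
  row 2 [0010]: F1=1 F2=0 -> F1&~F2 -> 1
  row 3 [0011]: F1=1 F2=0 -> F1&~F2 -> 1
  row 4 [0100]: F1=1 F2=0 -> F1&~F2 -> 1
  row 5 [0101]: F1=1 F2=0 -> F1&~F2 -> 1
  row 6 [0110]: F1=1 F2=0 -> F1&~F2 -> 1
  row 7 [0111]: F1=1 F2=0 -> F1&~F2 -> 1
  row 8 [1000]: F1=1 F2=1 -> F1&~F2 -> 0
  row 9 [1001]: F1=1 F2=1 -> F1&~F2 -> 0
  row 10 [1010]: F1=1 F2=1 -> F1&~F2 -> 0
  row 11 [1011]: F1=1 F2=1 -> F1&~F2 -> 0
  row 12 [1100]: F1=1 F2=1 -> F1&~F2 -> 0
  row 13 [1101]: F1=1 F2=1 -> F1&~F2 -> 0
  row 14 [1110]: F1=1 F2=1 -> F1&~F2 -> 0
  row 15 [1111]: F1=1 F2=1 -> F1&~F2 -> 0
Full result column, 4 rows per line (u,v fixed per line; w,z runs 00..11 left to right):
  rows 0-3 [u,v=00]: 1111  = hex F
  rows 4-7 [u,v=01]: 1111  = hex F
  rows 8-11 [u,v=10]: 0000  = hex 0
  rows 12-15 [u,v=11]: 0000  = hex 0
Counterexample vector (row 0 .. row 15) = 1111111100000000
Output column grouped in 4s = 1111 1111 0000 0000 = 0xFF00
Convert to decimal digit by digit (value = value*16 + digit):
  F -> 15
  15*16 + 15 (F) = 255
  255*16 + 0 = 4080
  4080*16 + 0 = 65280
Decimal = 65280

65280


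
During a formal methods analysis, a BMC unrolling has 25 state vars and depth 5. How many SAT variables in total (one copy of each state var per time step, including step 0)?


BMC unrolls to depth k, creating one copy of each state var for steps 0..k.
Step count = 5 + 1 = 6 (steps 0 through 5)
Vars per step = 25
Total = 25 * 6 = 150

150


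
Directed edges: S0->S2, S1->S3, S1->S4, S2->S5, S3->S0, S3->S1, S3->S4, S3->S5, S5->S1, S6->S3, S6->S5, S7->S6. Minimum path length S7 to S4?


BFS layer-by-layer from S7:
  dist 0: {S7}
  dist 1: {S6}
  dist 2: {S3, S5}
  dist 3: {S0, S1, S4}
  -> S4 reached at distance 3
Shortest path length = 3

3


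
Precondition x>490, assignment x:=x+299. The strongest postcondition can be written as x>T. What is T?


Formula: sp(P, x:=E) = exists old_x. (x = E[old_x/x]) AND P[old_x/x] (old_x is the value of x before the assignment; eliminate old_x by solving x = E[old_x/x] for old_x)
Step 1: Precondition P: x>490, i.e. old_x > 490
Step 2: Assignment gives x = old_x + 299, so old_x = x - 299
Step 3: Substitute into P: x - 299 > 490
Step 4: Simplify: x > 490+299 = 789

789


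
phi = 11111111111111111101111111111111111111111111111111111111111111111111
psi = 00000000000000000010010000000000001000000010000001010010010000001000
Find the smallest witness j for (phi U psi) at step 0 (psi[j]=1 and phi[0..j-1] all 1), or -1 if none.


(phi U psi) at 0: need smallest j with psi[j]=1 and phi[i]=1 for all i in [0,j).
Scan from step 0:
  step 0: phi=1, psi=0 -> continue
  step 1: phi=1, psi=0 -> continue
  step 2: phi=1, psi=0 -> continue
  step 3: phi=1, psi=0 -> continue
  step 18: psi=1 and phi held for [0,18) -> witness found
Witness step = 18

18


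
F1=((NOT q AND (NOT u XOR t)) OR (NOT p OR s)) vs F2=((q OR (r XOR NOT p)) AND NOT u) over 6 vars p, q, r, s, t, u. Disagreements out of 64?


F1 = ((NOT q AND (NOT u XOR t)) OR (NOT p OR s))
F2 = ((q OR (r XOR NOT p)) AND NOT u)
Evaluate both on each of 64 rows (bits = p,q,r,s,t,u):
  row 0 [000000]: F1=1 F2=1 -> 0
  row 1 [000001]: F1=1 F2=0 (differ) -> 1
  row 2 [000010]: F1=1 F2=1 -> 0
  row 3 [000011]: F1=1 F2=0 (differ) -> 1
  row 4 [000100]: F1=1 F2=1 -> 0
  (every remaining row is evaluated the same way; all 64 results are listed next)
Full result column, 8 rows per line (p,q,r fixed per line; s,t,u runs 000..111 left to right):
  rows 0-7 [p,q,r=000]: 01010101  (ones: 4)
  rows 8-15 [p,q,r=001]: 11111111  (ones: 8)
  rows 16-23 [p,q,r=010]: 01010101  (ones: 4)
  rows 24-31 [p,q,r=011]: 01010101  (ones: 4)
  rows 32-39 [p,q,r=100]: 10011111  (ones: 6)
  rows 40-47 [p,q,r=101]: 00110101  (ones: 4)
  rows 48-55 [p,q,r=110]: 10100101  (ones: 4)
  rows 56-63 [p,q,r=111]: 10100101  (ones: 4)
Disagreements = 4+8+4+4+6+4+4+4 = 38

38


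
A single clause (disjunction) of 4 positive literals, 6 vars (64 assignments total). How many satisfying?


Step 1: Total=2^6=64
Step 2: Unsat when all 4 false: 2^2=4
Step 3: Sat=64-4=60

60


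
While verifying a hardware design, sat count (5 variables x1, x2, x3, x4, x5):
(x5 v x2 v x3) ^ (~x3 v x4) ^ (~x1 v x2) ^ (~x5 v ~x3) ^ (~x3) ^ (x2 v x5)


CNF with 6 clauses over 5 vars (32 assignments).
An assignment satisfies CNF iff every clause has >=1 true literal.
Check each row (bits = x1,x2,x3,x4,x5; clause T/F shown):
  row 0 [00000]: clauses=FTTTTF -> 0
  row 1 [00001]: clauses=TTTTTT -> 1
  row 2 [00010]: clauses=FTTTTF -> 0
  row 3 [00011]: clauses=TTTTTT -> 1
  row 4 [00100]: clauses=TFTTFF -> 0
  row 5 [00101]: clauses=TFTFFT -> 0
  row 6 [00110]: clauses=TTTTFF -> 0
  row 7 [00111]: clauses=TTTFFT -> 0
  row 8 [01000]: clauses=TTTTTT -> 1
  row 9 [01001]: clauses=TTTTTT -> 1
  row 10 [01010]: clauses=TTTTTT -> 1
  row 11 [01011]: clauses=TTTTTT -> 1
  row 12 [01100]: clauses=TFTTFT -> 0
  row 13 [01101]: clauses=TFTFFT -> 0
  row 14 [01110]: clauses=TTTTFT -> 0
  row 15 [01111]: clauses=TTTFFT -> 0
  row 16 [10000]: clauses=FTFTTF -> 0
  row 17 [10001]: clauses=TTFTTT -> 0
  row 18 [10010]: clauses=FTFTTF -> 0
  row 19 [10011]: clauses=TTFTTT -> 0
  row 20 [10100]: clauses=TFFTFF -> 0
  row 21 [10101]: clauses=TFFFFT -> 0
  row 22 [10110]: clauses=TTFTFF -> 0
  row 23 [10111]: clauses=TTFFFT -> 0
  row 24 [11000]: clauses=TTTTTT -> 1
  row 25 [11001]: clauses=TTTTTT -> 1
  row 26 [11010]: clauses=TTTTTT -> 1
  row 27 [11011]: clauses=TTTTTT -> 1
  row 28 [11100]: clauses=TFTTFT -> 0
  row 29 [11101]: clauses=TFTFFT -> 0
  row 30 [11110]: clauses=TTTTFT -> 0
  row 31 [11111]: clauses=TTTFFT -> 0
Full result column, 8 rows per line (x1,x2 fixed per line; x3,x4,x5 runs 000..111 left to right):
  rows 0-7 [x1,x2=00]: 01010000  (ones: 2)
  rows 8-15 [x1,x2=01]: 11110000  (ones: 4)
  rows 16-23 [x1,x2=10]: 00000000  (ones: 0)
  rows 24-31 [x1,x2=11]: 11110000  (ones: 4)
Satisfying assignments = 2+4+0+4 = 10

10


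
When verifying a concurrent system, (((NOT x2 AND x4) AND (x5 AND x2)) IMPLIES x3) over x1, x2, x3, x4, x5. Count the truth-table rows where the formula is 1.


Formula: (((NOT x2 AND x4) AND (x5 AND x2)) IMPLIES x3) over 5 vars (32 rows)
Evaluate each row (x1, x2, x3, x4, x5 as bits, MSB first):
  row 0 [00000]: (((NOT 0 AND 0) AND (0 AND 0)) IMPLIES 0) -> 1
  row 1 [00001]: (((NOT 0 AND 0) AND (1 AND 0)) IMPLIES 0) -> 1
  row 2 [00010]: (((NOT 0 AND 1) AND (0 AND 0)) IMPLIES 0) -> 1
  row 3 [00011]: (((NOT 0 AND 1) AND (1 AND 0)) IMPLIES 0) -> 1
  row 4 [00100]: (((NOT 0 AND 0) AND (0 AND 0)) IMPLIES 1) -> 1
  row 5 [00101]: (((NOT 0 AND 0) AND (1 AND 0)) IMPLIES 1) -> 1
  row 6 [00110]: (((NOT 0 AND 1) AND (0 AND 0)) IMPLIES 1) -> 1
  row 7 [00111]: (((NOT 0 AND 1) AND (1 AND 0)) IMPLIES 1) -> 1
  row 8 [01000]: (((NOT 1 AND 0) AND (0 AND 1)) IMPLIES 0) -> 1
  row 9 [01001]: (((NOT 1 AND 0) AND (1 AND 1)) IMPLIES 0) -> 1
  row 10 [01010]: (((NOT 1 AND 1) AND (0 AND 1)) IMPLIES 0) -> 1
  row 11 [01011]: (((NOT 1 AND 1) AND (1 AND 1)) IMPLIES 0) -> 1
  row 12 [01100]: (((NOT 1 AND 0) AND (0 AND 1)) IMPLIES 1) -> 1
  row 13 [01101]: (((NOT 1 AND 0) AND (1 AND 1)) IMPLIES 1) -> 1
  row 14 [01110]: (((NOT 1 AND 1) AND (0 AND 1)) IMPLIES 1) -> 1
  row 15 [01111]: (((NOT 1 AND 1) AND (1 AND 1)) IMPLIES 1) -> 1
  row 16 [10000]: (((NOT 0 AND 0) AND (0 AND 0)) IMPLIES 0) -> 1
  row 17 [10001]: (((NOT 0 AND 0) AND (1 AND 0)) IMPLIES 0) -> 1
  row 18 [10010]: (((NOT 0 AND 1) AND (0 AND 0)) IMPLIES 0) -> 1
  row 19 [10011]: (((NOT 0 AND 1) AND (1 AND 0)) IMPLIES 0) -> 1
  row 20 [10100]: (((NOT 0 AND 0) AND (0 AND 0)) IMPLIES 1) -> 1
  row 21 [10101]: (((NOT 0 AND 0) AND (1 AND 0)) IMPLIES 1) -> 1
  row 22 [10110]: (((NOT 0 AND 1) AND (0 AND 0)) IMPLIES 1) -> 1
  row 23 [10111]: (((NOT 0 AND 1) AND (1 AND 0)) IMPLIES 1) -> 1
  row 24 [11000]: (((NOT 1 AND 0) AND (0 AND 1)) IMPLIES 0) -> 1
  row 25 [11001]: (((NOT 1 AND 0) AND (1 AND 1)) IMPLIES 0) -> 1
  row 26 [11010]: (((NOT 1 AND 1) AND (0 AND 1)) IMPLIES 0) -> 1
  row 27 [11011]: (((NOT 1 AND 1) AND (1 AND 1)) IMPLIES 0) -> 1
  row 28 [11100]: (((NOT 1 AND 0) AND (0 AND 1)) IMPLIES 1) -> 1
  row 29 [11101]: (((NOT 1 AND 0) AND (1 AND 1)) IMPLIES 1) -> 1
  row 30 [11110]: (((NOT 1 AND 1) AND (0 AND 1)) IMPLIES 1) -> 1
  row 31 [11111]: (((NOT 1 AND 1) AND (1 AND 1)) IMPLIES 1) -> 1
Full result column, 8 rows per line (x1,x2 fixed per line; x3,x4,x5 runs 000..111 left to right):
  rows 0-7 [x1,x2=00]: 11111111  (ones: 8)
  rows 8-15 [x1,x2=01]: 11111111  (ones: 8)
  rows 16-23 [x1,x2=10]: 11111111  (ones: 8)
  rows 24-31 [x1,x2=11]: 11111111  (ones: 8)
Count of 1-rows = 8+8+8+8 = 32

32


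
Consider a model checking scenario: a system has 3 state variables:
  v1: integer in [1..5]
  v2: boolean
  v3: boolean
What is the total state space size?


State space = product of domain sizes of all variables.
Domain sizes:
  v1 (integer in [1..5]): 5
  v2 (boolean): 2
  v3 (boolean): 2
Product = 5 * 2 * 2 = 20

20


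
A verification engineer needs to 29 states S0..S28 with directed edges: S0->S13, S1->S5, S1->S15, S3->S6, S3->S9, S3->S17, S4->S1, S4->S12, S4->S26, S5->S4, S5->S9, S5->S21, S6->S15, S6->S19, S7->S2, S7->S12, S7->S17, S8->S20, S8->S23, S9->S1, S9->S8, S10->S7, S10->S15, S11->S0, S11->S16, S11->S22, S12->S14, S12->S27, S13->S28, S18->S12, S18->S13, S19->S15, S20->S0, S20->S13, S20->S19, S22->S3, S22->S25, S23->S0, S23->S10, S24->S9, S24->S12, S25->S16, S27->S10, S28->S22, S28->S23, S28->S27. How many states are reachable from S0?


BFS from S0:
  layer 0: {S0}
  layer 1: {S13}
  layer 2: {S28}
  layer 3: {S22, S23, S27}
  layer 4: {S3, S10, S25}
  layer 5: {S6, S7, S9, S15, S16, S17}
  layer 6: {S1, S2, S8, S12, S19}
  layer 7: {S5, S14, S20}
  layer 8: {S4, S21}
  layer 9: {S26}
Reachable set: {S0, S1, S2, S3, S4, S5, S6, S7, S8, S9, S10, S12, S13, S14, S15, S16, S17, S19, S20, S21, S22, S23, S25, S26, S27, S28}
Count = 26

26


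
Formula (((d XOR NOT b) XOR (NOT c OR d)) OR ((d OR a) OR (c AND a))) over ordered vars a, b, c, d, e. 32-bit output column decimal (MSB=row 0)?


Formula: (((d XOR NOT b) XOR (NOT c OR d)) OR ((d OR a) OR (c AND a))) over a, b, c, d, e (32 rows)
Evaluate each row (bits = a,b,c,d,e, MSB first):
  row 0 [00000]: (((0 XOR NOT 0) XOR (NOT 0 OR 0)) OR ((0 OR 0) OR (0 AND 0))) -> 0
  row 1 [00001]: (((0 XOR NOT 0) XOR (NOT 0 OR 0)) OR ((0 OR 0) OR (0 AND 0))) -> 0
  row 2 [00010]: (((1 XOR NOT 0) XOR (NOT 0 OR 1)) OR ((1 OR 0) OR (0 AND 0))) -> 1
  row 3 [00011]: (((1 XOR NOT 0) XOR (NOT 0 OR 1)) OR ((1 OR 0) OR (0 AND 0))) -> 1
  row 4 [00100]: (((0 XOR NOT 0) XOR (NOT 1 OR 0)) OR ((0 OR 0) OR (1 AND 0))) -> 1
  row 5 [00101]: (((0 XOR NOT 0) XOR (NOT 1 OR 0)) OR ((0 OR 0) OR (1 AND 0))) -> 1
  row 6 [00110]: (((1 XOR NOT 0) XOR (NOT 1 OR 1)) OR ((1 OR 0) OR (1 AND 0))) -> 1
  row 7 [00111]: (((1 XOR NOT 0) XOR (NOT 1 OR 1)) OR ((1 OR 0) OR (1 AND 0))) -> 1
  row 8 [01000]: (((0 XOR NOT 1) XOR (NOT 0 OR 0)) OR ((0 OR 0) OR (0 AND 0))) -> 1
  row 9 [01001]: (((0 XOR NOT 1) XOR (NOT 0 OR 0)) OR ((0 OR 0) OR (0 AND 0))) -> 1
  row 10 [01010]: (((1 XOR NOT 1) XOR (NOT 0 OR 1)) OR ((1 OR 0) OR (0 AND 0))) -> 1
  row 11 [01011]: (((1 XOR NOT 1) XOR (NOT 0 OR 1)) OR ((1 OR 0) OR (0 AND 0))) -> 1
  row 12 [01100]: (((0 XOR NOT 1) XOR (NOT 1 OR 0)) OR ((0 OR 0) OR (1 AND 0))) -> 0
  row 13 [01101]: (((0 XOR NOT 1) XOR (NOT 1 OR 0)) OR ((0 OR 0) OR (1 AND 0))) -> 0
  row 14 [01110]: (((1 XOR NOT 1) XOR (NOT 1 OR 1)) OR ((1 OR 0) OR (1 AND 0))) -> 1
  row 15 [01111]: (((1 XOR NOT 1) XOR (NOT 1 OR 1)) OR ((1 OR 0) OR (1 AND 0))) -> 1
  row 16 [10000]: (((0 XOR NOT 0) XOR (NOT 0 OR 0)) OR ((0 OR 1) OR (0 AND 1))) -> 1
  row 17 [10001]: (((0 XOR NOT 0) XOR (NOT 0 OR 0)) OR ((0 OR 1) OR (0 AND 1))) -> 1
  row 18 [10010]: (((1 XOR NOT 0) XOR (NOT 0 OR 1)) OR ((1 OR 1) OR (0 AND 1))) -> 1
  row 19 [10011]: (((1 XOR NOT 0) XOR (NOT 0 OR 1)) OR ((1 OR 1) OR (0 AND 1))) -> 1
  row 20 [10100]: (((0 XOR NOT 0) XOR (NOT 1 OR 0)) OR ((0 OR 1) OR (1 AND 1))) -> 1
  row 21 [10101]: (((0 XOR NOT 0) XOR (NOT 1 OR 0)) OR ((0 OR 1) OR (1 AND 1))) -> 1
  row 22 [10110]: (((1 XOR NOT 0) XOR (NOT 1 OR 1)) OR ((1 OR 1) OR (1 AND 1))) -> 1
  row 23 [10111]: (((1 XOR NOT 0) XOR (NOT 1 OR 1)) OR ((1 OR 1) OR (1 AND 1))) -> 1
  row 24 [11000]: (((0 XOR NOT 1) XOR (NOT 0 OR 0)) OR ((0 OR 1) OR (0 AND 1))) -> 1
  row 25 [11001]: (((0 XOR NOT 1) XOR (NOT 0 OR 0)) OR ((0 OR 1) OR (0 AND 1))) -> 1
  row 26 [11010]: (((1 XOR NOT 1) XOR (NOT 0 OR 1)) OR ((1 OR 1) OR (0 AND 1))) -> 1
  row 27 [11011]: (((1 XOR NOT 1) XOR (NOT 0 OR 1)) OR ((1 OR 1) OR (0 AND 1))) -> 1
  row 28 [11100]: (((0 XOR NOT 1) XOR (NOT 1 OR 0)) OR ((0 OR 1) OR (1 AND 1))) -> 1
  row 29 [11101]: (((0 XOR NOT 1) XOR (NOT 1 OR 0)) OR ((0 OR 1) OR (1 AND 1))) -> 1
  row 30 [11110]: (((1 XOR NOT 1) XOR (NOT 1 OR 1)) OR ((1 OR 1) OR (1 AND 1))) -> 1
  row 31 [11111]: (((1 XOR NOT 1) XOR (NOT 1 OR 1)) OR ((1 OR 1) OR (1 AND 1))) -> 1
Full result column, 4 rows per line (a,b,c fixed per line; d,e runs 00..11 left to right):
  rows 0-3 [a,b,c=000]: 0011  = hex 3
  rows 4-7 [a,b,c=001]: 1111  = hex F
  rows 8-11 [a,b,c=010]: 1111  = hex F
  rows 12-15 [a,b,c=011]: 0011  = hex 3
  rows 16-19 [a,b,c=100]: 1111  = hex F
  rows 20-23 [a,b,c=101]: 1111  = hex F
  rows 24-27 [a,b,c=110]: 1111  = hex F
  rows 28-31 [a,b,c=111]: 1111  = hex F
Output column (row 0 .. row 31) = 00111111111100111111111111111111
Output column grouped in 4s = 0011 1111 1111 0011 1111 1111 1111 1111 = 0x3FF3FFFF
Convert to decimal digit by digit (value = value*16 + digit):
  3 -> 3
  3*16 + 15 (F) = 63
  63*16 + 15 (F) = 1023
  1023*16 + 3 = 16371
  16371*16 + 15 (F) = 261951
  261951*16 + 15 (F) = 4191231
  4191231*16 + 15 (F) = 67059711
  67059711*16 + 15 (F) = 1072955391
Decimal = 1072955391

1072955391


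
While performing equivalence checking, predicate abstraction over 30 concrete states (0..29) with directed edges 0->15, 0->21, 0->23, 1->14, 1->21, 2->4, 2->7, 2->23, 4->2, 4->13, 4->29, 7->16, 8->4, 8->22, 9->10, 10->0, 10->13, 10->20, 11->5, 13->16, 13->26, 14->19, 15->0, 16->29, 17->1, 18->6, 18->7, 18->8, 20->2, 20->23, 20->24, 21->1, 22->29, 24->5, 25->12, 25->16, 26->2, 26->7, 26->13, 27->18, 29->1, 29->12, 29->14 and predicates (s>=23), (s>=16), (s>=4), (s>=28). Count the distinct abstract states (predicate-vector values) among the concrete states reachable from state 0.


BFS from 0:
Concrete reachable: {0, 1, 14, 15, 19, 21, 23}
Abstract via predicates (s>=23), (s>=16), (s>=4), (s>=28):
  (0,0,0,0) <- {0, 1}
  (0,0,1,0) <- {14, 15}
  (0,1,1,0) <- {19, 21}
  (1,1,1,0) <- {23}
Distinct abstract states = 4

4


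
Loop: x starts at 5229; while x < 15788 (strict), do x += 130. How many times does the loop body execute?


Step 1: x goes from 5229 toward 15788 by 130; the body runs while x<15788, so iterations = ceil((bound-start)/step)
Step 2: Distance=10559
Step 3: ceil(10559/130)=82

82


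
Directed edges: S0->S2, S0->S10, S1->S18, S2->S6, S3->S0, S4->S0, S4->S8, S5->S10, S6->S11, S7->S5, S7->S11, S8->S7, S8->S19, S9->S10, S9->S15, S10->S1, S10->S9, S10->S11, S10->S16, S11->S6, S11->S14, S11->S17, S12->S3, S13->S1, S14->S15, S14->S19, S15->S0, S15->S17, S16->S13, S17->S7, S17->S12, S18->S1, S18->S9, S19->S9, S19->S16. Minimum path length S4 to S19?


BFS layer-by-layer from S4:
  dist 0: {S4}
  dist 1: {S0, S8}
  dist 2: {S2, S7, S10, S19}
  -> S19 reached at distance 2
Shortest path length = 2

2


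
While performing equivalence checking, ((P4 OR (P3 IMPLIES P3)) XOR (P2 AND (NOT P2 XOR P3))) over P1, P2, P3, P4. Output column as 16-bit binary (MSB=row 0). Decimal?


Formula: ((P4 OR (P3 IMPLIES P3)) XOR (P2 AND (NOT P2 XOR P3))) over P1, P2, P3, P4 (16 rows)
Evaluate each row (bits = P1,P2,P3,P4, MSB first):
  row 0 [0000]: ((0 OR (0 IMPLIES 0)) XOR (0 AND (NOT 0 XOR 0))) -> 1
  row 1 [0001]: ((1 OR (0 IMPLIES 0)) XOR (0 AND (NOT 0 XOR 0))) -> 1
  row 2 [0010]: ((0 OR (1 IMPLIES 1)) XOR (0 AND (NOT 0 XOR 1))) -> 1
  row 3 [0011]: ((1 OR (1 IMPLIES 1)) XOR (0 AND (NOT 0 XOR 1))) -> 1
  row 4 [0100]: ((0 OR (0 IMPLIES 0)) XOR (1 AND (NOT 1 XOR 0))) -> 1
  row 5 [0101]: ((1 OR (0 IMPLIES 0)) XOR (1 AND (NOT 1 XOR 0))) -> 1
  row 6 [0110]: ((0 OR (1 IMPLIES 1)) XOR (1 AND (NOT 1 XOR 1))) -> 0
  row 7 [0111]: ((1 OR (1 IMPLIES 1)) XOR (1 AND (NOT 1 XOR 1))) -> 0
  row 8 [1000]: ((0 OR (0 IMPLIES 0)) XOR (0 AND (NOT 0 XOR 0))) -> 1
  row 9 [1001]: ((1 OR (0 IMPLIES 0)) XOR (0 AND (NOT 0 XOR 0))) -> 1
  row 10 [1010]: ((0 OR (1 IMPLIES 1)) XOR (0 AND (NOT 0 XOR 1))) -> 1
  row 11 [1011]: ((1 OR (1 IMPLIES 1)) XOR (0 AND (NOT 0 XOR 1))) -> 1
  row 12 [1100]: ((0 OR (0 IMPLIES 0)) XOR (1 AND (NOT 1 XOR 0))) -> 1
  row 13 [1101]: ((1 OR (0 IMPLIES 0)) XOR (1 AND (NOT 1 XOR 0))) -> 1
  row 14 [1110]: ((0 OR (1 IMPLIES 1)) XOR (1 AND (NOT 1 XOR 1))) -> 0
  row 15 [1111]: ((1 OR (1 IMPLIES 1)) XOR (1 AND (NOT 1 XOR 1))) -> 0
Full result column, 4 rows per line (P1,P2 fixed per line; P3,P4 runs 00..11 left to right):
  rows 0-3 [P1,P2=00]: 1111  = hex F
  rows 4-7 [P1,P2=01]: 1100  = hex C
  rows 8-11 [P1,P2=10]: 1111  = hex F
  rows 12-15 [P1,P2=11]: 1100  = hex C
Output column (row 0 .. row 15) = 1111110011111100
Output column grouped in 4s = 1111 1100 1111 1100 = 0xFCFC
Convert to decimal digit by digit (value = value*16 + digit):
  F -> 15
  15*16 + 12 (C) = 252
  252*16 + 15 (F) = 4047
  4047*16 + 12 (C) = 64764
Decimal = 64764

64764


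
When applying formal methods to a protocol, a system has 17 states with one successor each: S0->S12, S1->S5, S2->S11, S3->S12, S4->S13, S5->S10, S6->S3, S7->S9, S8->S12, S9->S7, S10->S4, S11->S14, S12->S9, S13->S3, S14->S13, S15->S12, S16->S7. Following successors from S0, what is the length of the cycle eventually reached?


Trace from S0 until a state repeats:
  S0 -> S12 -> S9 -> S7 -> S9
S9 first seen at step 2, revisited at step 4.
Cycle length = 4 - 2 = 2

2


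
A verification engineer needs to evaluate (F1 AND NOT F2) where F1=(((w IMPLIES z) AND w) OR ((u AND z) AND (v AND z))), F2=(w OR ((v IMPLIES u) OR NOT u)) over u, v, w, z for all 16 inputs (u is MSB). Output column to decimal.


F1 = (((w IMPLIES z) AND w) OR ((u AND z) AND (v AND z)))
F2 = (w OR ((v IMPLIES u) OR NOT u))
Counterexample to F1=>F2 is where F1=1 and F2=0.
Evaluate each row (bits = u,v,w,z, MSB first):
  row 0 [0000]: F1=0 F2=1 -> F1&~F2 -> 0
  row 1 [0001]: F1=0 F2=1 -> F1&~F2 -> 0
  row 2 [0010]: F1=0 F2=1 -> F1&~F2 -> 0
  row 3 [0011]: F1=1 F2=1 -> F1&~F2 -> 0
  row 4 [0100]: F1=0 F2=1 -> F1&~F2 -> 0
  row 5 [0101]: F1=0 F2=1 -> F1&~F2 -> 0
  row 6 [0110]: F1=0 F2=1 -> F1&~F2 -> 0
  row 7 [0111]: F1=1 F2=1 -> F1&~F2 -> 0
  row 8 [1000]: F1=0 F2=1 -> F1&~F2 -> 0
  row 9 [1001]: F1=0 F2=1 -> F1&~F2 -> 0
  row 10 [1010]: F1=0 F2=1 -> F1&~F2 -> 0
  row 11 [1011]: F1=1 F2=1 -> F1&~F2 -> 0
  row 12 [1100]: F1=0 F2=1 -> F1&~F2 -> 0
  row 13 [1101]: F1=1 F2=1 -> F1&~F2 -> 0
  row 14 [1110]: F1=0 F2=1 -> F1&~F2 -> 0
  row 15 [1111]: F1=1 F2=1 -> F1&~F2 -> 0
Full result column, 4 rows per line (u,v fixed per line; w,z runs 00..11 left to right):
  rows 0-3 [u,v=00]: 0000  = hex 0
  rows 4-7 [u,v=01]: 0000  = hex 0
  rows 8-11 [u,v=10]: 0000  = hex 0
  rows 12-15 [u,v=11]: 0000  = hex 0
Counterexample vector (row 0 .. row 15) = 0000000000000000
Output column grouped in 4s = 0000 0000 0000 0000 = 0x0000
Convert to decimal digit by digit (value = value*16 + digit):
  0 -> 0
  0*16 + 0 = 0
  0*16 + 0 = 0
  0*16 + 0 = 0
Decimal = 0

0


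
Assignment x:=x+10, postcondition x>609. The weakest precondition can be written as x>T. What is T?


Formula: wp(x:=E, P) = P[E/x] (substitute E for x in postcondition)
Step 1: Postcondition: x>609
Step 2: Substitute x+10 for x: x+10>609
Step 3: Solve for x: x > 609-10 = 599

599


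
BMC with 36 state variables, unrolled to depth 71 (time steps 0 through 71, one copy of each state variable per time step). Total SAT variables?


BMC unrolls to depth k, creating one copy of each state var for steps 0..k.
Step count = 71 + 1 = 72 (steps 0 through 71)
Vars per step = 36
Total = 36 * 72 = 2592

2592


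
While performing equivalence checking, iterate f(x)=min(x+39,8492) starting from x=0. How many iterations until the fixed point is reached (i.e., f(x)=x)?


Step 1: x=0, cap=8492, increment=39
Step 2: x grows by 39 each step until capped at 8492; fixed point is x=8492
Step 3: iterations = ceil(8492/39) = 218

218


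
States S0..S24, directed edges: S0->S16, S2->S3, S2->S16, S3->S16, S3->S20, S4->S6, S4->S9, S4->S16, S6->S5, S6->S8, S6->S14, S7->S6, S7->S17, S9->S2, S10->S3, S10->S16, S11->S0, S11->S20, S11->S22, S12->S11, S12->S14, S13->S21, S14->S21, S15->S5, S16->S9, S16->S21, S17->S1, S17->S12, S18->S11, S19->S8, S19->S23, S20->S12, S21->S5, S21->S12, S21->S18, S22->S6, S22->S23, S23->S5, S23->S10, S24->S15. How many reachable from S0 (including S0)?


BFS from S0:
  layer 0: {S0}
  layer 1: {S16}
  layer 2: {S9, S21}
  layer 3: {S2, S5, S12, S18}
  layer 4: {S3, S11, S14}
  layer 5: {S20, S22}
  layer 6: {S6, S23}
  layer 7: {S8, S10}
Reachable set: {S0, S2, S3, S5, S6, S8, S9, S10, S11, S12, S14, S16, S18, S20, S21, S22, S23}
Count = 17

17


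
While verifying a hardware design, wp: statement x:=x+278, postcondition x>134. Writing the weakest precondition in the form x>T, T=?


Formula: wp(x:=E, P) = P[E/x] (substitute E for x in postcondition)
Step 1: Postcondition: x>134
Step 2: Substitute x+278 for x: x+278>134
Step 3: Solve for x: x > 134-278 = -144

-144


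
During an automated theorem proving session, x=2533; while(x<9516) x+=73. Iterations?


Step 1: x goes from 2533 toward 9516 by 73; the body runs while x<9516, so iterations = ceil((bound-start)/step)
Step 2: Distance=6983
Step 3: ceil(6983/73)=96

96


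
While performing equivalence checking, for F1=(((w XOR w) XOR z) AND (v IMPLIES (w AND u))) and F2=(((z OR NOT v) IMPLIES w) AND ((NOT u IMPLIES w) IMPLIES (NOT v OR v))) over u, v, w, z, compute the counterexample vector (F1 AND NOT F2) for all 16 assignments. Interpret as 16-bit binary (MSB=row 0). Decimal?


F1 = (((w XOR w) XOR z) AND (v IMPLIES (w AND u)))
F2 = (((z OR NOT v) IMPLIES w) AND ((NOT u IMPLIES w) IMPLIES (NOT v OR v)))
Counterexample to F1=>F2 is where F1=1 and F2=0.
Evaluate each row (bits = u,v,w,z, MSB first):
  row 0 [0000]: F1=0 F2=0 -> F1&~F2 -> 0
  row 1 [0001]: F1=1 F2=0 -> F1&~F2 -> 1
  row 2 [0010]: F1=0 F2=1 -> F1&~F2 -> 0
  row 3 [0011]: F1=1 F2=1 -> F1&~F2 -> 0
  row 4 [0100]: F1=0 F2=1 -> F1&~F2 -> 0
  row 5 [0101]: F1=0 F2=0 -> F1&~F2 -> 0
  row 6 [0110]: F1=0 F2=1 -> F1&~F2 -> 0
  row 7 [0111]: F1=0 F2=1 -> F1&~F2 -> 0
  row 8 [1000]: F1=0 F2=0 -> F1&~F2 -> 0
  row 9 [1001]: F1=1 F2=0 -> F1&~F2 -> 1
  row 10 [1010]: F1=0 F2=1 -> F1&~F2 -> 0
  row 11 [1011]: F1=1 F2=1 -> F1&~F2 -> 0
  row 12 [1100]: F1=0 F2=1 -> F1&~F2 -> 0
  row 13 [1101]: F1=0 F2=0 -> F1&~F2 -> 0
  row 14 [1110]: F1=0 F2=1 -> F1&~F2 -> 0
  row 15 [1111]: F1=1 F2=1 -> F1&~F2 -> 0
Full result column, 4 rows per line (u,v fixed per line; w,z runs 00..11 left to right):
  rows 0-3 [u,v=00]: 0100  = hex 4
  rows 4-7 [u,v=01]: 0000  = hex 0
  rows 8-11 [u,v=10]: 0100  = hex 4
  rows 12-15 [u,v=11]: 0000  = hex 0
Counterexample vector (row 0 .. row 15) = 0100000001000000
Output column grouped in 4s = 0100 0000 0100 0000 = 0x4040
Convert to decimal digit by digit (value = value*16 + digit):
  4 -> 4
  4*16 + 0 = 64
  64*16 + 4 = 1028
  1028*16 + 0 = 16448
Decimal = 16448

16448


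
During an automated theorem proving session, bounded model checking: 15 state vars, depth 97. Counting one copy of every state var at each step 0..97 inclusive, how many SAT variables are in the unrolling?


BMC unrolls to depth k, creating one copy of each state var for steps 0..k.
Step count = 97 + 1 = 98 (steps 0 through 97)
Vars per step = 15
Total = 15 * 98 = 1470

1470


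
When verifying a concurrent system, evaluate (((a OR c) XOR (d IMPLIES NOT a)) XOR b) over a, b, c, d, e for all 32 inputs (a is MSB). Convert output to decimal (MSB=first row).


Formula: (((a OR c) XOR (d IMPLIES NOT a)) XOR b) over a, b, c, d, e (32 rows)
Evaluate each row (bits = a,b,c,d,e, MSB first):
  row 0 [00000]: (((0 OR 0) XOR (0 IMPLIES NOT 0)) XOR 0) -> 1
  row 1 [00001]: (((0 OR 0) XOR (0 IMPLIES NOT 0)) XOR 0) -> 1
  row 2 [00010]: (((0 OR 0) XOR (1 IMPLIES NOT 0)) XOR 0) -> 1
  row 3 [00011]: (((0 OR 0) XOR (1 IMPLIES NOT 0)) XOR 0) -> 1
  row 4 [00100]: (((0 OR 1) XOR (0 IMPLIES NOT 0)) XOR 0) -> 0
  row 5 [00101]: (((0 OR 1) XOR (0 IMPLIES NOT 0)) XOR 0) -> 0
  row 6 [00110]: (((0 OR 1) XOR (1 IMPLIES NOT 0)) XOR 0) -> 0
  row 7 [00111]: (((0 OR 1) XOR (1 IMPLIES NOT 0)) XOR 0) -> 0
  row 8 [01000]: (((0 OR 0) XOR (0 IMPLIES NOT 0)) XOR 1) -> 0
  row 9 [01001]: (((0 OR 0) XOR (0 IMPLIES NOT 0)) XOR 1) -> 0
  row 10 [01010]: (((0 OR 0) XOR (1 IMPLIES NOT 0)) XOR 1) -> 0
  row 11 [01011]: (((0 OR 0) XOR (1 IMPLIES NOT 0)) XOR 1) -> 0
  row 12 [01100]: (((0 OR 1) XOR (0 IMPLIES NOT 0)) XOR 1) -> 1
  row 13 [01101]: (((0 OR 1) XOR (0 IMPLIES NOT 0)) XOR 1) -> 1
  row 14 [01110]: (((0 OR 1) XOR (1 IMPLIES NOT 0)) XOR 1) -> 1
  row 15 [01111]: (((0 OR 1) XOR (1 IMPLIES NOT 0)) XOR 1) -> 1
  row 16 [10000]: (((1 OR 0) XOR (0 IMPLIES NOT 1)) XOR 0) -> 0
  row 17 [10001]: (((1 OR 0) XOR (0 IMPLIES NOT 1)) XOR 0) -> 0
  row 18 [10010]: (((1 OR 0) XOR (1 IMPLIES NOT 1)) XOR 0) -> 1
  row 19 [10011]: (((1 OR 0) XOR (1 IMPLIES NOT 1)) XOR 0) -> 1
  row 20 [10100]: (((1 OR 1) XOR (0 IMPLIES NOT 1)) XOR 0) -> 0
  row 21 [10101]: (((1 OR 1) XOR (0 IMPLIES NOT 1)) XOR 0) -> 0
  row 22 [10110]: (((1 OR 1) XOR (1 IMPLIES NOT 1)) XOR 0) -> 1
  row 23 [10111]: (((1 OR 1) XOR (1 IMPLIES NOT 1)) XOR 0) -> 1
  row 24 [11000]: (((1 OR 0) XOR (0 IMPLIES NOT 1)) XOR 1) -> 1
  row 25 [11001]: (((1 OR 0) XOR (0 IMPLIES NOT 1)) XOR 1) -> 1
  row 26 [11010]: (((1 OR 0) XOR (1 IMPLIES NOT 1)) XOR 1) -> 0
  row 27 [11011]: (((1 OR 0) XOR (1 IMPLIES NOT 1)) XOR 1) -> 0
  row 28 [11100]: (((1 OR 1) XOR (0 IMPLIES NOT 1)) XOR 1) -> 1
  row 29 [11101]: (((1 OR 1) XOR (0 IMPLIES NOT 1)) XOR 1) -> 1
  row 30 [11110]: (((1 OR 1) XOR (1 IMPLIES NOT 1)) XOR 1) -> 0
  row 31 [11111]: (((1 OR 1) XOR (1 IMPLIES NOT 1)) XOR 1) -> 0
Full result column, 4 rows per line (a,b,c fixed per line; d,e runs 00..11 left to right):
  rows 0-3 [a,b,c=000]: 1111  = hex F
  rows 4-7 [a,b,c=001]: 0000  = hex 0
  rows 8-11 [a,b,c=010]: 0000  = hex 0
  rows 12-15 [a,b,c=011]: 1111  = hex F
  rows 16-19 [a,b,c=100]: 0011  = hex 3
  rows 20-23 [a,b,c=101]: 0011  = hex 3
  rows 24-27 [a,b,c=110]: 1100  = hex C
  rows 28-31 [a,b,c=111]: 1100  = hex C
Output column (row 0 .. row 31) = 11110000000011110011001111001100
Output column grouped in 4s = 1111 0000 0000 1111 0011 0011 1100 1100 = 0xF00F33CC
Convert to decimal digit by digit (value = value*16 + digit):
  F -> 15
  15*16 + 0 = 240
  240*16 + 0 = 3840
  3840*16 + 15 (F) = 61455
  61455*16 + 3 = 983283
  983283*16 + 3 = 15732531
  15732531*16 + 12 (C) = 251720508
  251720508*16 + 12 (C) = 4027528140
Decimal = 4027528140

4027528140


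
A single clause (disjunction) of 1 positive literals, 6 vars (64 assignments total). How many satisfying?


Step 1: Total=2^6=64
Step 2: Unsat when all 1 false: 2^5=32
Step 3: Sat=64-32=32

32


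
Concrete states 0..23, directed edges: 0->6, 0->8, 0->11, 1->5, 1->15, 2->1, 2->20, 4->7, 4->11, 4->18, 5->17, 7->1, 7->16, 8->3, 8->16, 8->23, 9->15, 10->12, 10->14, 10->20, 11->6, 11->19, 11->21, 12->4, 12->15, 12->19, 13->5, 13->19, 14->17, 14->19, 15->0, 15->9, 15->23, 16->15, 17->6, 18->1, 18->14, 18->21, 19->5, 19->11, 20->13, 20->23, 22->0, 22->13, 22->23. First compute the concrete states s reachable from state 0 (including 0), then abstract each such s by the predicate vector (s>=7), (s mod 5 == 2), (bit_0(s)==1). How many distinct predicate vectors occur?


BFS from 0:
Concrete reachable: {0, 3, 5, 6, 8, 9, 11, 15, 16, 17, 19, 21, 23}
Abstract via predicates (s>=7), (s mod 5 == 2), (bit_0(s)==1):
  (0,0,0) <- {0, 6}
  (0,0,1) <- {3, 5}
  (1,0,0) <- {8, 16}
  (1,0,1) <- {9, 11, 15, 19, 21, 23}
  (1,1,1) <- {17}
Distinct abstract states = 5

5


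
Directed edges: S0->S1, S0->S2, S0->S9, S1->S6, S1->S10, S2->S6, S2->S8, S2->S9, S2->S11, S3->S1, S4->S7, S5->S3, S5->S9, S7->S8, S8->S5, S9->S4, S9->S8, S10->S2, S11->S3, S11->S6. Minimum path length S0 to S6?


BFS layer-by-layer from S0:
  dist 0: {S0}
  dist 1: {S1, S2, S9}
  dist 2: {S4, S6, S8, S10, S11}
  -> S6 reached at distance 2
Shortest path length = 2

2


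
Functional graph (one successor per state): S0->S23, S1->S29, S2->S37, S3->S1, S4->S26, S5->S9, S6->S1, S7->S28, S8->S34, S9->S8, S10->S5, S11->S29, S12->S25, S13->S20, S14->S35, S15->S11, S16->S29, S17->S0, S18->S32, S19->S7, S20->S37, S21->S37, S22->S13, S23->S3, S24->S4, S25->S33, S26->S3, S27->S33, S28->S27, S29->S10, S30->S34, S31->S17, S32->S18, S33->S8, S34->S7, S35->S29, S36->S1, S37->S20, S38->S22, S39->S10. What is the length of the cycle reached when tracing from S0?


Trace from S0 until a state repeats:
  S0 -> S23 -> S3 -> S1 -> S29 -> S10 -> S5 -> S9 -> S8 -> S34 -> S7 -> S28 -> S27 -> S33 -> S8
S8 first seen at step 8, revisited at step 14.
Cycle length = 14 - 8 = 6

6


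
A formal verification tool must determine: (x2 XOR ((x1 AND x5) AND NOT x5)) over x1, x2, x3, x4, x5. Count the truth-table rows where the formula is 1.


Formula: (x2 XOR ((x1 AND x5) AND NOT x5)) over 5 vars (32 rows)
Evaluate each row (x1, x2, x3, x4, x5 as bits, MSB first):
  row 0 [00000]: (0 XOR ((0 AND 0) AND NOT 0)) -> 0
  row 1 [00001]: (0 XOR ((0 AND 1) AND NOT 1)) -> 0
  row 2 [00010]: (0 XOR ((0 AND 0) AND NOT 0)) -> 0
  row 3 [00011]: (0 XOR ((0 AND 1) AND NOT 1)) -> 0
  row 4 [00100]: (0 XOR ((0 AND 0) AND NOT 0)) -> 0
  row 5 [00101]: (0 XOR ((0 AND 1) AND NOT 1)) -> 0
  row 6 [00110]: (0 XOR ((0 AND 0) AND NOT 0)) -> 0
  row 7 [00111]: (0 XOR ((0 AND 1) AND NOT 1)) -> 0
  row 8 [01000]: (1 XOR ((0 AND 0) AND NOT 0)) -> 1
  row 9 [01001]: (1 XOR ((0 AND 1) AND NOT 1)) -> 1
  row 10 [01010]: (1 XOR ((0 AND 0) AND NOT 0)) -> 1
  row 11 [01011]: (1 XOR ((0 AND 1) AND NOT 1)) -> 1
  row 12 [01100]: (1 XOR ((0 AND 0) AND NOT 0)) -> 1
  row 13 [01101]: (1 XOR ((0 AND 1) AND NOT 1)) -> 1
  row 14 [01110]: (1 XOR ((0 AND 0) AND NOT 0)) -> 1
  row 15 [01111]: (1 XOR ((0 AND 1) AND NOT 1)) -> 1
  row 16 [10000]: (0 XOR ((1 AND 0) AND NOT 0)) -> 0
  row 17 [10001]: (0 XOR ((1 AND 1) AND NOT 1)) -> 0
  row 18 [10010]: (0 XOR ((1 AND 0) AND NOT 0)) -> 0
  row 19 [10011]: (0 XOR ((1 AND 1) AND NOT 1)) -> 0
  row 20 [10100]: (0 XOR ((1 AND 0) AND NOT 0)) -> 0
  row 21 [10101]: (0 XOR ((1 AND 1) AND NOT 1)) -> 0
  row 22 [10110]: (0 XOR ((1 AND 0) AND NOT 0)) -> 0
  row 23 [10111]: (0 XOR ((1 AND 1) AND NOT 1)) -> 0
  row 24 [11000]: (1 XOR ((1 AND 0) AND NOT 0)) -> 1
  row 25 [11001]: (1 XOR ((1 AND 1) AND NOT 1)) -> 1
  row 26 [11010]: (1 XOR ((1 AND 0) AND NOT 0)) -> 1
  row 27 [11011]: (1 XOR ((1 AND 1) AND NOT 1)) -> 1
  row 28 [11100]: (1 XOR ((1 AND 0) AND NOT 0)) -> 1
  row 29 [11101]: (1 XOR ((1 AND 1) AND NOT 1)) -> 1
  row 30 [11110]: (1 XOR ((1 AND 0) AND NOT 0)) -> 1
  row 31 [11111]: (1 XOR ((1 AND 1) AND NOT 1)) -> 1
Full result column, 8 rows per line (x1,x2 fixed per line; x3,x4,x5 runs 000..111 left to right):
  rows 0-7 [x1,x2=00]: 00000000  (ones: 0)
  rows 8-15 [x1,x2=01]: 11111111  (ones: 8)
  rows 16-23 [x1,x2=10]: 00000000  (ones: 0)
  rows 24-31 [x1,x2=11]: 11111111  (ones: 8)
Count of 1-rows = 0+8+0+8 = 16

16
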